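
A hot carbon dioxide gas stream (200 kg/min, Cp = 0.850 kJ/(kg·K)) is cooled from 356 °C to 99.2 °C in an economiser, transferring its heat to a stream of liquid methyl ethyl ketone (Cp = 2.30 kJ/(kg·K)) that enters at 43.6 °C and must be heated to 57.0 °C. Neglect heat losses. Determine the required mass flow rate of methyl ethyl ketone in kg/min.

Heat released by hot stream: Q = 200 × 0.850 × (356 − 99.2) = 43656 kJ/min
Energy balance on cold side (adiabatic exchanger): Q = ṁ_c·Cp_c·(T_c,out − T_c,in)
ṁ_c = 43656 / [2.30 × (57.0 − 43.6)] = 1416.5 kg/min

ṁ_c = 1420 kg/min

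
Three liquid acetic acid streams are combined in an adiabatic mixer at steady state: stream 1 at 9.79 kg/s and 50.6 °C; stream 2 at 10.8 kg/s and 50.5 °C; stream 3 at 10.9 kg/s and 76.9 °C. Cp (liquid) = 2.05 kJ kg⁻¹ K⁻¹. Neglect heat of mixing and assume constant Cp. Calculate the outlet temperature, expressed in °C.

No heat crosses the boundary, so H_out = H_in.
T_out = Σ ṁᵢCp,ᵢTᵢ / Σ ṁᵢCp,ᵢ
      = 3851.9 / 64.554 = 59.669 °C

T_out = 59.7 °C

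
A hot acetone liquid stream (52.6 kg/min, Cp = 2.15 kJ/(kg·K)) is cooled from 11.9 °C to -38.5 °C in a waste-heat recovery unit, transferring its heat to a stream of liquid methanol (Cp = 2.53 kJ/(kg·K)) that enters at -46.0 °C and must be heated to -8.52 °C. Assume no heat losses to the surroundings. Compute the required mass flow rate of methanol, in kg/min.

Heat released by hot stream: Q = 52.6 × 2.15 × (11.9 − -38.5) = 5699.7 kJ/min
Energy balance on cold side (adiabatic exchanger): Q = ṁ_c·Cp_c·(T_c,out − T_c,in)
ṁ_c = 5699.7 / [2.53 × (-8.52 − -46.0)] = 60.108 kg/min

ṁ_c = 60.1 kg/min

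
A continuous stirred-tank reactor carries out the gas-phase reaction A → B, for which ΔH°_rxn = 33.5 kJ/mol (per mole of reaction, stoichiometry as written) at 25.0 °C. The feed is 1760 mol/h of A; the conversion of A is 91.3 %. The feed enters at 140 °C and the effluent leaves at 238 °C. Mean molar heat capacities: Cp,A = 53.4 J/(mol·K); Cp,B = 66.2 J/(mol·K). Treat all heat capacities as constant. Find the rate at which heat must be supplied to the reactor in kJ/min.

Q_in = 1120 kJ/min

Extent of reaction ξ = 0.913 × 1760 = 1606.9 mol/h
Reaction term: ξ·ΔH°_rxn = 1606.9 × 33.5 = 53830 kJ/h
Sensible, feed 140→25 °C: -10808 kJ/h
Outlet flows (mol/h): A 153.12, B 1606.9
Sensible, products 25→238 °C: 24400 kJ/h
Q = ΔH = 67422 kJ/h = 18.728 kW
Heat supplied = 1123.7 kJ/min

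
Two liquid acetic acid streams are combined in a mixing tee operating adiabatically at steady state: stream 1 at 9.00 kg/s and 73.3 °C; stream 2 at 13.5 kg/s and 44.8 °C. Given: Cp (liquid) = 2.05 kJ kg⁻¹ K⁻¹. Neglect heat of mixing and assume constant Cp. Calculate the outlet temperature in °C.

Energy balance with Q = 0: Σ ṁᵢCp,ᵢ(T_out − Tᵢ) = 0
Σ ṁᵢCp,ᵢTᵢ = 9.00×2.05×73.3 + 13.5×2.05×44.8 = 2592.2
Σ ṁᵢCp,ᵢ = 9.00×2.05 + 13.5×2.05 = 46.125
T_out = 2592.2 / 46.125 = 56.2 °C

T_out = 56.2 °C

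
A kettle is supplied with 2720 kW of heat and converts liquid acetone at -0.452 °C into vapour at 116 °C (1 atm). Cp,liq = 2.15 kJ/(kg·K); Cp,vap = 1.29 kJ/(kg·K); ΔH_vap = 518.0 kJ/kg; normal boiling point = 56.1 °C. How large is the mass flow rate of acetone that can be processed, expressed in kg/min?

ṁ = 228 kg/min

Δh = 2.15×(56.1−-0.452) + 518.0 + 1.29×(116−56.1) = 716.86 kJ/kg
Q = 2720 kW = 2720 kJ/s = 163200 kJ/min
ṁ = Q/Δh = 163200 / 716.86 = 227.66 kg/min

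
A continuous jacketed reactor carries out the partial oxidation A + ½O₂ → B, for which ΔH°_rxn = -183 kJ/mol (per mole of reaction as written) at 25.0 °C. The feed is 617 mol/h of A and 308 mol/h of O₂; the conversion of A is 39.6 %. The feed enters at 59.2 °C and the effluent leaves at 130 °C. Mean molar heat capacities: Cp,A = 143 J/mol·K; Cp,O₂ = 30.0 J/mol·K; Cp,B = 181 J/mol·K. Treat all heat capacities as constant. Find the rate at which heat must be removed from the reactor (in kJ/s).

Q_out = 10.3 kJ/s

Extent of reaction ξ = 0.396 × 617 = 244.33 mol/h
Reaction term: ξ·ΔH°_rxn = 244.33 × -183 = -44713 kJ/h
Sensible, feed 59.2→25 °C: -3333.5 kJ/h
Outlet flows (mol/h): A 372.67, O₂ 185.83, B 244.33
Sensible, products 25→130 °C: 10825 kJ/h
Q = ΔH = -37222 kJ/h = -10.339 kW
Heat removed = 10.339 kJ/s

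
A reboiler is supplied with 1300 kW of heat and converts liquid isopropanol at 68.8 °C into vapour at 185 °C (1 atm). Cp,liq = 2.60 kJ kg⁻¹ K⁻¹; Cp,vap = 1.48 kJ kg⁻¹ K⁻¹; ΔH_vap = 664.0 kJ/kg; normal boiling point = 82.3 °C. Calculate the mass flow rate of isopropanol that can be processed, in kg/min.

Δh = 2.60×(82.3−68.8) + 664.0 + 1.48×(185−82.3) = 851.1 kJ/kg
Q = 1300 kW = 1300 kJ/s = 78000 kJ/min
ṁ = Q/Δh = 78000 / 851.1 = 91.647 kg/min

ṁ = 91.6 kg/min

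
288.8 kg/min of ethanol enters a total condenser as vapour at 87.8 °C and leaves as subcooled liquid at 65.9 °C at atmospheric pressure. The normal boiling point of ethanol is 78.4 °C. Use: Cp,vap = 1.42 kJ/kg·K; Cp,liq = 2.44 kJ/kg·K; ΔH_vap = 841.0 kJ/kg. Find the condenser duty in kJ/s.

vapour 87.8→78.4 °C: -13.348 kJ/kg
condensation at 78.4 °C: -841 kJ/kg
liquid 78.4→65.9 °C: -30.5 kJ/kg
Δh = -13.348 + -841 + -30.5 = -884.85 kJ/kg
Q = ṁ·Δh = 288.8 kg/min × -884.85 kJ/kg = -255540 kJ/min
|Q| = 4259.1 kW

Q_c = 4260 kJ/s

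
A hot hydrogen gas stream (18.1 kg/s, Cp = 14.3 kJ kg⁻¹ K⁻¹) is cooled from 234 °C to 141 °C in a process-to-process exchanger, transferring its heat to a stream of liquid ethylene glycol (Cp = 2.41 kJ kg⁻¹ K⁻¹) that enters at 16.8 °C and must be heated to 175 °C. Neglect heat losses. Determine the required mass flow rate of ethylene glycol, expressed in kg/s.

ṁ_c = 63.1 kg/s

Heat released by hot stream: Q = 18.1 × 14.3 × (234 − 141) = 24071 kJ/s
Energy balance on cold side (adiabatic exchanger): Q = ṁ_c·Cp_c·(T_c,out − T_c,in)
ṁ_c = 24071 / [2.41 × (175 − 16.8)] = 63.136 kg/s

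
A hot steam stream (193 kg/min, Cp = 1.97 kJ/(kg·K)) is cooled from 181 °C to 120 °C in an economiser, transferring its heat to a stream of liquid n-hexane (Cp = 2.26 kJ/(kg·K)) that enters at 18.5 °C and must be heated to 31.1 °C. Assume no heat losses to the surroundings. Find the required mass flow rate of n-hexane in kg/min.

Heat released by hot stream: Q = 193 × 1.97 × (181 − 120) = 23193 kJ/min
Energy balance on cold side (adiabatic exchanger): Q = ṁ_c·Cp_c·(T_c,out − T_c,in)
ṁ_c = 23193 / [2.26 × (31.1 − 18.5)] = 814.47 kg/min

ṁ_c = 814 kg/min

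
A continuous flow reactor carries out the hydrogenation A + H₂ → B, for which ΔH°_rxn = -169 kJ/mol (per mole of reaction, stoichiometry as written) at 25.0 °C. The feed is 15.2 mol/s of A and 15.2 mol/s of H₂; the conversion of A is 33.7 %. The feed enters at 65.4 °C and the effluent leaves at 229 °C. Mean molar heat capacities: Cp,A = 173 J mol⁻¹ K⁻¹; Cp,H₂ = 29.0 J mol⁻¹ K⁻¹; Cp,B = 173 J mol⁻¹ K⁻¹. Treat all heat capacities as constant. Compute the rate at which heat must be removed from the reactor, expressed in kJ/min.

Extent of reaction ξ = 0.337 × 15.2 = 5.1224 mol/s
Reaction term: ξ·ΔH°_rxn = 5.1224 × -169 = -865.69 kJ/s
Sensible, feed 65.4→25 °C: -124.04 kJ/s
Outlet flows (mol/s): A 10.078, H₂ 10.078, B 5.1224
Sensible, products 25→229 °C: 596.06 kJ/s
Q = ΔH = -393.67 kJ/s = -393.67 kW
Heat removed = 23620 kJ/min

Q_out = 23600 kJ/min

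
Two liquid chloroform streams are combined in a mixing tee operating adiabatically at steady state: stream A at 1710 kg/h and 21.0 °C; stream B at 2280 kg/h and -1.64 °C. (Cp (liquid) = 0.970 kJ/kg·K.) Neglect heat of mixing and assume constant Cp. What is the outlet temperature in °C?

T_out = 8.06 °C

Energy balance with Q = 0: Σ ṁᵢCp,ᵢ(T_out − Tᵢ) = 0
Σ ṁᵢCp,ᵢTᵢ = 1710×0.970×21.0 + 2280×0.970×-1.64 = 31206
Σ ṁᵢCp,ᵢ = 1710×0.970 + 2280×0.970 = 3870.3
T_out = 31206 / 3870.3 = 8.0629 °C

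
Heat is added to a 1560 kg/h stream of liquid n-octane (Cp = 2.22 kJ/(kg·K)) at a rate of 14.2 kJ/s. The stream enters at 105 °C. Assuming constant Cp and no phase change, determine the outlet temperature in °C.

T_out = 120 °C

Q = 14.2 kJ/s = 51120 kJ/h
ΔT = Q/(ṁ·Cp) = 51120/(1560×2.22) = 14.761 K
T_out = 105 + 14.761 = 119.76 °C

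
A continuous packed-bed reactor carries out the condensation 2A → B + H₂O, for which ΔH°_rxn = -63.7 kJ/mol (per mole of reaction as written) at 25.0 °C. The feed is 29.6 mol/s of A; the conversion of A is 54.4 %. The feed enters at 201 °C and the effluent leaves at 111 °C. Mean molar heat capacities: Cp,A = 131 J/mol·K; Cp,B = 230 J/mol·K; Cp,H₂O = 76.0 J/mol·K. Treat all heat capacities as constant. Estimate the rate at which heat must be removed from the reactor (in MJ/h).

Extent of reaction ξ = 0.544 × 29.6 / 2 = 8.0512 mol/s
Reaction term: ξ·ΔH°_rxn = 8.0512 × -63.7 = -512.86 kJ/s
Sensible, feed 201→25 °C: -682.46 kJ/s
Outlet flows (mol/s): A 13.498, B 8.0512, H₂O 8.0512
Sensible, products 25→111 °C: 363.94 kJ/s
Q = ΔH = -831.38 kJ/s = -831.38 kW
Heat removed = 2993 MJ/h

Q_out = 2990 MJ/h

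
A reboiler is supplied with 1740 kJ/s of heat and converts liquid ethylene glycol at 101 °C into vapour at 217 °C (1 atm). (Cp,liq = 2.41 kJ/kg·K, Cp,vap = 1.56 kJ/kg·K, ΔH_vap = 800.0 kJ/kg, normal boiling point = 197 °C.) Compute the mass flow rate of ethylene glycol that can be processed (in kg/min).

Δh = 2.41×(197−101) + 800.0 + 1.56×(217−197) = 1062.6 kJ/kg
Q = 1740 kJ/s = 1740 kJ/s = 104400 kJ/min
ṁ = Q/Δh = 104400 / 1062.6 = 98.253 kg/min

ṁ = 98.3 kg/min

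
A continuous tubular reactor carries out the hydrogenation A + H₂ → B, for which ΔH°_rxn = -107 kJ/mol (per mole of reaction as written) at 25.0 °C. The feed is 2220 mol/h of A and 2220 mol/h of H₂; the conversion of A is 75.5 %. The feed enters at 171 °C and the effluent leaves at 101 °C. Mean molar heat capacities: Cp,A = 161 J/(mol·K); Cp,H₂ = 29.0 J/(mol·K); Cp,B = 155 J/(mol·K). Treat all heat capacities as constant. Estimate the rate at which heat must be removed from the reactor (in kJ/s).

Q_out = 59.3 kJ/s

Extent of reaction ξ = 0.755 × 2220 = 1676.1 mol/h
Reaction term: ξ·ΔH°_rxn = 1676.1 × -107 = -179340 kJ/h
Sensible, feed 171→25 °C: -61583 kJ/h
Outlet flows (mol/h): A 543.9, H₂ 543.9, B 1676.1
Sensible, products 25→101 °C: 27598 kJ/h
Q = ΔH = -213330 kJ/h = -59.258 kW
Heat removed = 59.258 kJ/s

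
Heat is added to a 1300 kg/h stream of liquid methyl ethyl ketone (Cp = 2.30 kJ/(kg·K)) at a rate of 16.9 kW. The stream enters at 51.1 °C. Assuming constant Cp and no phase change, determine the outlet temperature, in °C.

Q = 16.9 kW = 60840 kJ/h
ΔT = Q/(ṁ·Cp) = 60840/(1300×2.30) = 20.348 K
T_out = 51.1 + 20.348 = 71.448 °C

T_out = 71.4 °C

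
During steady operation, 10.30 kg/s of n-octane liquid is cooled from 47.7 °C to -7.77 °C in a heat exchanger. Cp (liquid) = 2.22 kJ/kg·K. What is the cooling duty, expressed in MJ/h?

Q = ṁ·Cp·ΔT = 10.30 × 2.22 × (-7.77 − 47.7) = -1268.4 kJ/s
Cooling duty = 4566.2 MJ/h

Q_c = 4570 MJ/h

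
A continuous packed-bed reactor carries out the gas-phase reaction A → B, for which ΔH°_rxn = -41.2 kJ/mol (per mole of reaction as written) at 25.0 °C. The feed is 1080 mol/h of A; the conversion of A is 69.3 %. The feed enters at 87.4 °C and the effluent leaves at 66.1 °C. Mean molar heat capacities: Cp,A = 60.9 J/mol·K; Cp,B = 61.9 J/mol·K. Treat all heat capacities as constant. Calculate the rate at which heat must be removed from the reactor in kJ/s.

Extent of reaction ξ = 0.693 × 1080 = 748.44 mol/h
Reaction term: ξ·ΔH°_rxn = 748.44 × -41.2 = -30836 kJ/h
Sensible, feed 87.4→25 °C: -4104.2 kJ/h
Outlet flows (mol/h): A 331.56, B 748.44
Sensible, products 25→66.1 °C: 2734 kJ/h
Q = ΔH = -32206 kJ/h = -8.9461 kW
Heat removed = 8.9461 kJ/s

Q_out = 8.95 kJ/s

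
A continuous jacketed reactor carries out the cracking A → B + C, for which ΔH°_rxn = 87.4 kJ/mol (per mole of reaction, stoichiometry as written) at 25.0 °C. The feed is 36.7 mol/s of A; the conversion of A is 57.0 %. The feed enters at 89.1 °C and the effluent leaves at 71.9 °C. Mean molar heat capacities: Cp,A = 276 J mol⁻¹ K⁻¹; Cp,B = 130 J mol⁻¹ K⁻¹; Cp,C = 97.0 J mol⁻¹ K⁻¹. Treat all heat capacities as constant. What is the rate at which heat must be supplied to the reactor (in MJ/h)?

Extent of reaction ξ = 0.570 × 36.7 = 20.919 mol/s
Reaction term: ξ·ΔH°_rxn = 20.919 × 87.4 = 1828.3 kJ/s
Sensible, feed 89.1→25 °C: -649.28 kJ/s
Outlet flows (mol/s): A 15.781, B 20.919, C 20.919
Sensible, products 25→71.9 °C: 426.99 kJ/s
Q = ΔH = 1606 kJ/s = 1606 kW
Heat supplied = 5781.7 MJ/h

Q_in = 5780 MJ/h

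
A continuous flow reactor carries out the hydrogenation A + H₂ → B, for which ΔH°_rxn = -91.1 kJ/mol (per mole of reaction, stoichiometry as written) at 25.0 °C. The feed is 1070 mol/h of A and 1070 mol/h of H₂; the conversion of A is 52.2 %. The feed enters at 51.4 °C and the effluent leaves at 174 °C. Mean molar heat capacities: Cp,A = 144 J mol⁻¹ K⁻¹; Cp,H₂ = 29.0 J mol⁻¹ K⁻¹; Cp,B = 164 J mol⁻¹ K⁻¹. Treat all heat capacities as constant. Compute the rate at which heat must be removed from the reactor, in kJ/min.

Extent of reaction ξ = 0.522 × 1070 = 558.54 mol/h
Reaction term: ξ·ΔH°_rxn = 558.54 × -91.1 = -50883 kJ/h
Sensible, feed 51.4→25 °C: -4886.9 kJ/h
Outlet flows (mol/h): A 511.46, H₂ 511.46, B 558.54
Sensible, products 25→174 °C: 26832 kJ/h
Q = ΔH = -28938 kJ/h = -8.0382 kW
Heat removed = 482.29 kJ/min

Q_out = 482 kJ/min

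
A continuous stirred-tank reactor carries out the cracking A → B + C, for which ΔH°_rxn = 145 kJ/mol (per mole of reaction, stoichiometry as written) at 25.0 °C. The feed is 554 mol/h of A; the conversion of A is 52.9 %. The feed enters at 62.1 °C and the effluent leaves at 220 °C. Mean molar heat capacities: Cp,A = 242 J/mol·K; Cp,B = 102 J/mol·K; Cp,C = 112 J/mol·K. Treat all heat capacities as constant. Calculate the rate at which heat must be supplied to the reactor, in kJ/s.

Q_in = 17.2 kJ/s

Extent of reaction ξ = 0.529 × 554 = 293.07 mol/h
Reaction term: ξ·ΔH°_rxn = 293.07 × 145 = 42495 kJ/h
Sensible, feed 62.1→25 °C: -4973.9 kJ/h
Outlet flows (mol/h): A 260.93, B 293.07, C 293.07
Sensible, products 25→220 °C: 24543 kJ/h
Q = ΔH = 62064 kJ/h = 17.24 kW
Heat supplied = 17.24 kJ/s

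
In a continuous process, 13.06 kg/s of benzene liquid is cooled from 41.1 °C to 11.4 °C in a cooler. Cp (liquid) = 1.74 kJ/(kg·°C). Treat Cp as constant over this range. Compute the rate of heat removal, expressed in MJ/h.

Q_c = 2430 MJ/h

Q = ṁ·Cp·ΔT = 13.06 × 1.74 × (11.4 − 41.1) = -674.91 kJ/s
Cooling duty = 2429.7 MJ/h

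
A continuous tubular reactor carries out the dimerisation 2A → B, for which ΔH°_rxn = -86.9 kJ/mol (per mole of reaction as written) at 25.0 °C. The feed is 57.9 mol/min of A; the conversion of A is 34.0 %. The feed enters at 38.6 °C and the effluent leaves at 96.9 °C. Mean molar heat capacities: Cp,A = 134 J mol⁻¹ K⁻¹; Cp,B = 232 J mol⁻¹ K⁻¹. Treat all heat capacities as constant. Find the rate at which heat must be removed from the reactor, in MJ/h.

Extent of reaction ξ = 0.340 × 57.9 / 2 = 9.843 mol/min
Reaction term: ξ·ΔH°_rxn = 9.843 × -86.9 = -855.36 kJ/min
Sensible, feed 38.6→25 °C: -105.52 kJ/min
Outlet flows (mol/min): A 38.214, B 9.843
Sensible, products 25→96.9 °C: 532.37 kJ/min
Q = ΔH = -428.51 kJ/min = -7.1418 kW
Heat removed = 25.71 MJ/h

Q_out = 25.7 MJ/h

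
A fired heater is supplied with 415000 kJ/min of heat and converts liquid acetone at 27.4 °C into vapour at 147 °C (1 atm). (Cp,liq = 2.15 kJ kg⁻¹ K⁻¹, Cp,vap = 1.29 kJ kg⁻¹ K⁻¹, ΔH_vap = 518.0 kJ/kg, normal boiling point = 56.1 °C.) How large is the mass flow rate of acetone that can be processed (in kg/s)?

ṁ = 9.92 kg/s

Δh = 2.15×(56.1−27.4) + 518.0 + 1.29×(147−56.1) = 696.97 kJ/kg
Q = 415000 kJ/min = 6916.7 kJ/s = 6916.7 kJ/s
ṁ = Q/Δh = 6916.7 / 696.97 = 9.924 kg/s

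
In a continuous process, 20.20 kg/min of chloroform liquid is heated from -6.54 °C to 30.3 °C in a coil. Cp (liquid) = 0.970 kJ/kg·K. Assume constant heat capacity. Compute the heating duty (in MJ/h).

Q = 43.3 MJ/h

Q = ṁ·Cp·ΔT = 20.20 × 0.970 × (30.3 − -6.54) = 721.84 kJ/min
Converting: 721.84 / 60 s = 12.031 kW
Heating duty = 43.311 MJ/h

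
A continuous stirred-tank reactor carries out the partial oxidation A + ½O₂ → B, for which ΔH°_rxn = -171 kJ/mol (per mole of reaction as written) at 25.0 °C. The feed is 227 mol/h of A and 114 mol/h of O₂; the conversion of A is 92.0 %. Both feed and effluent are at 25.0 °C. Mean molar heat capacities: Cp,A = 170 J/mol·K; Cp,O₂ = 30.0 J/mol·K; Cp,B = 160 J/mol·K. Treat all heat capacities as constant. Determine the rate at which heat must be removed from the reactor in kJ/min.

Q_out = 595 kJ/min

Extent of reaction ξ = 0.920 × 227 = 208.84 mol/h
Reaction term: ξ·ΔH°_rxn = 208.84 × -171 = -35712 kJ/h
Q = ΔH = -35712 kJ/h = -9.9199 kW
Heat removed = 595.19 kJ/min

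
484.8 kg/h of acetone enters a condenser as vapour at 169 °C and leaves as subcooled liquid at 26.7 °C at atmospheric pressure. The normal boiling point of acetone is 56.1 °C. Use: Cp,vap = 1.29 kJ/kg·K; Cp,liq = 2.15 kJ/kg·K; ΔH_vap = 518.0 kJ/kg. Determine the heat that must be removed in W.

Q_c = 97900 W

vapour 169→56.1 °C: -145.64 kJ/kg
condensation at 56.1 °C: -518 kJ/kg
liquid 56.1→26.7 °C: -63.21 kJ/kg
Δh = -145.64 + -518 + -63.21 = -726.85 kJ/kg
Q = ṁ·Δh = 484.8 kg/h × -726.85 kJ/kg = -352380 kJ/h
|Q| = 97.883 kW = 97883 W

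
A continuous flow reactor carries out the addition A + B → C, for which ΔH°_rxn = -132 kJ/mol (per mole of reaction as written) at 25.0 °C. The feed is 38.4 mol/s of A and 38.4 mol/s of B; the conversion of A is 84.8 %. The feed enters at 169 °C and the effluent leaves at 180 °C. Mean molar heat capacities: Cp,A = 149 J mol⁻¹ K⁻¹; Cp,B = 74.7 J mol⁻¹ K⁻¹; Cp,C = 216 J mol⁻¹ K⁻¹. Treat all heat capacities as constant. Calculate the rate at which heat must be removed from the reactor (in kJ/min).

Extent of reaction ξ = 0.848 × 38.4 = 32.563 mol/s
Reaction term: ξ·ΔH°_rxn = 32.563 × -132 = -4298.3 kJ/s
Sensible, feed 169→25 °C: -1237 kJ/s
Outlet flows (mol/s): A 5.8368, B 5.8368, C 32.563
Sensible, products 25→180 °C: 1292.6 kJ/s
Q = ΔH = -4242.7 kJ/s = -4242.7 kW
Heat removed = 254560 kJ/min

Q_out = 255000 kJ/min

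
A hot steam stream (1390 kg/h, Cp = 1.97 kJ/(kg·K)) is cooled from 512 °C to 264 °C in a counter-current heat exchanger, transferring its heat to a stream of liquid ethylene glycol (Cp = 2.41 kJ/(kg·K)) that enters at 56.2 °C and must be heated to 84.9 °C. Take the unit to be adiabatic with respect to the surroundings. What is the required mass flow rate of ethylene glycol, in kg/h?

ṁ_c = 9820 kg/h

Heat released by hot stream: Q = 1390 × 1.97 × (512 − 264) = 679100 kJ/h
Energy balance on cold side (adiabatic exchanger): Q = ṁ_c·Cp_c·(T_c,out − T_c,in)
ṁ_c = 679100 / [2.41 × (84.9 − 56.2)] = 9818.2 kg/h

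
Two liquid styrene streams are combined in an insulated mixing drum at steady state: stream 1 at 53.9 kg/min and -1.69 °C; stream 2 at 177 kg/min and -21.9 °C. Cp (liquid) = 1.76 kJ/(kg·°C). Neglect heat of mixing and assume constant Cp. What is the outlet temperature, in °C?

No heat crosses the boundary, so H_out = H_in.
Σ ṁᵢCp,ᵢTᵢ = 53.9×1.76×-1.69 + 177×1.76×-21.9 = -6982.6
Σ ṁᵢCp,ᵢ = 53.9×1.76 + 177×1.76 = 406.38
T_out = -6982.6 / 406.38 = -17.182 °C

T_out = -17.2 °C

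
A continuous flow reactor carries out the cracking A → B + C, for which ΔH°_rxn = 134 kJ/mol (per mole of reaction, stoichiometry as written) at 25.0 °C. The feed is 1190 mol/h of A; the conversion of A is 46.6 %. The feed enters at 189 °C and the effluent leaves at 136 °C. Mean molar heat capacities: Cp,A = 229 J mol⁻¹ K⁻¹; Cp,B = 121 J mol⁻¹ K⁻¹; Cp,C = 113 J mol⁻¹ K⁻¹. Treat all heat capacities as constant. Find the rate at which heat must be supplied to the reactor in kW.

Extent of reaction ξ = 0.466 × 1190 = 554.54 mol/h
Reaction term: ξ·ΔH°_rxn = 554.54 × 134 = 74308 kJ/h
Sensible, feed 189→25 °C: -44692 kJ/h
Outlet flows (mol/h): A 635.46, B 554.54, C 554.54
Sensible, products 25→136 °C: 30556 kJ/h
Q = ΔH = 60173 kJ/h = 16.715 kW
Heat supplied = 16.715 kW

Q_in = 16.7 kW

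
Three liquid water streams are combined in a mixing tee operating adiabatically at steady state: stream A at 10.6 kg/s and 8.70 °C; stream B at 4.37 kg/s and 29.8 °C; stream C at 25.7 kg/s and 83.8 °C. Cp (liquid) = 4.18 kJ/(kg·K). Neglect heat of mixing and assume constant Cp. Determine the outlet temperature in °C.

T_out = 58.4 °C

Energy balance with Q = 0: Σ ṁᵢCp,ᵢ(T_out − Tᵢ) = 0
Σ ṁᵢCp,ᵢTᵢ = 10.6×4.18×8.70 + 4.37×4.18×29.8 + 25.7×4.18×83.8 = 9932.1
Σ ṁᵢCp,ᵢ = 10.6×4.18 + 4.37×4.18 + 25.7×4.18 = 170
T_out = 9932.1 / 170 = 58.424 °C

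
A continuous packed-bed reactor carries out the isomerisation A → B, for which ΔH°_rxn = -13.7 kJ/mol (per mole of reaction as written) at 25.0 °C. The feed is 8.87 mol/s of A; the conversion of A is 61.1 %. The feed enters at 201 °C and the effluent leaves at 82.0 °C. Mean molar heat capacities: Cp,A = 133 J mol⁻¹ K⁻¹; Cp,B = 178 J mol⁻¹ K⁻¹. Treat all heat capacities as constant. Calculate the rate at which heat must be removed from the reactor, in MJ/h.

Q_out = 723 MJ/h

Extent of reaction ξ = 0.611 × 8.87 = 5.4196 mol/s
Reaction term: ξ·ΔH°_rxn = 5.4196 × -13.7 = -74.248 kJ/s
Sensible, feed 201→25 °C: -207.63 kJ/s
Outlet flows (mol/s): A 3.4504, B 5.4196
Sensible, products 25→82.0 °C: 81.145 kJ/s
Q = ΔH = -200.73 kJ/s = -200.73 kW
Heat removed = 722.64 MJ/h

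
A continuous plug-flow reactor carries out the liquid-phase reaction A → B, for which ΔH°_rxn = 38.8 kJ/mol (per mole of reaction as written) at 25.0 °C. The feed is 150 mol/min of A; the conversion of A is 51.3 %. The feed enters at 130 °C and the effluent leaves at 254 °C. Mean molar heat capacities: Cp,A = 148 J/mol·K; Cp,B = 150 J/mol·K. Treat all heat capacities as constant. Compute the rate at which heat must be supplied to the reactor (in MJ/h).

Extent of reaction ξ = 0.513 × 150 = 76.95 mol/min
Reaction term: ξ·ΔH°_rxn = 76.95 × 38.8 = 2985.7 kJ/min
Sensible, feed 130→25 °C: -2331 kJ/min
Outlet flows (mol/min): A 73.05, B 76.95
Sensible, products 25→254 °C: 5119 kJ/min
Q = ΔH = 5773.7 kJ/min = 96.228 kW
Heat supplied = 346.42 MJ/h

Q_in = 346 MJ/h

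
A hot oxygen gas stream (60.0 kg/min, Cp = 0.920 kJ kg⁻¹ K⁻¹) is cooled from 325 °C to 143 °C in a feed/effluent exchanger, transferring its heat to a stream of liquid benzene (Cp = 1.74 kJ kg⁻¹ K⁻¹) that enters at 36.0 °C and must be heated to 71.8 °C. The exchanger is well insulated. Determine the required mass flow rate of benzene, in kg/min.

Heat released by hot stream: Q = 60.0 × 0.920 × (325 − 143) = 10046 kJ/min
Energy balance on cold side (adiabatic exchanger): Q = ṁ_c·Cp_c·(T_c,out − T_c,in)
ṁ_c = 10046 / [1.74 × (71.8 − 36.0)] = 161.28 kg/min

ṁ_c = 161 kg/min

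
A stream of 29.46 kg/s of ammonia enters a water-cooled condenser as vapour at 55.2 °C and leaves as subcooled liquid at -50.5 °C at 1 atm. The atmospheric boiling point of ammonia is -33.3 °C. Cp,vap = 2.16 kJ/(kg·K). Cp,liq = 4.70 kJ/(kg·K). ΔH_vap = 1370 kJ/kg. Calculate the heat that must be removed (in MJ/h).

vapour 55.2→-33.3 °C: -191.16 kJ/kg
condensation at -33.3 °C: -1370 kJ/kg
liquid -33.3→-50.5 °C: -80.84 kJ/kg
Δh = -191.16 + -1370 + -80.84 = -1642 kJ/kg
Q = ṁ·Δh = 29.46 kg/s × -1642 kJ/kg = -48373 kJ/s
|Q| = 48373 kW = 174140 MJ/h

Q_c = 174000 MJ/h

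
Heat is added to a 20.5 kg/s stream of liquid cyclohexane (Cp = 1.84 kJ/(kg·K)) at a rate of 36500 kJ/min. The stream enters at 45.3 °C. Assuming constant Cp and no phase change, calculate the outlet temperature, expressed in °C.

T_out = 61.4 °C

Q = 36500 kJ/min = 608.33 kJ/s
ΔT = Q/(ṁ·Cp) = 608.33/(20.5×1.84) = 16.128 K
T_out = 45.3 + 16.128 = 61.428 °C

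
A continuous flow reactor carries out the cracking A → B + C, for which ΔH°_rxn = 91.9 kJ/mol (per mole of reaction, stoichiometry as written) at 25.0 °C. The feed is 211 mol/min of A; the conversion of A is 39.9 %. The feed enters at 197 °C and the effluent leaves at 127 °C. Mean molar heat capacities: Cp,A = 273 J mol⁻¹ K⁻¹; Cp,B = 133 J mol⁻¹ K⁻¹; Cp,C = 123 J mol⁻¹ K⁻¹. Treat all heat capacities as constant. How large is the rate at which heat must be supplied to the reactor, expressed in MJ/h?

Q_in = 214 MJ/h

Extent of reaction ξ = 0.399 × 211 = 84.189 mol/min
Reaction term: ξ·ΔH°_rxn = 84.189 × 91.9 = 7737 kJ/min
Sensible, feed 197→25 °C: -9907.7 kJ/min
Outlet flows (mol/min): A 126.81, B 84.189, C 84.189
Sensible, products 25→127 °C: 5729.5 kJ/min
Q = ΔH = 3558.8 kJ/min = 59.313 kW
Heat supplied = 213.53 MJ/h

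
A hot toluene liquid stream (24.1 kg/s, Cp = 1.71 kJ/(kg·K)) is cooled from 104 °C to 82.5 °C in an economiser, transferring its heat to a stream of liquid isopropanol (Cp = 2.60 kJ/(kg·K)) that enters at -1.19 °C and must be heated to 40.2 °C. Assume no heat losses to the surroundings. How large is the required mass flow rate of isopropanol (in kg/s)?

Heat released by hot stream: Q = 24.1 × 1.71 × (104 − 82.5) = 886.04 kJ/s
Energy balance on cold side (adiabatic exchanger): Q = ṁ_c·Cp_c·(T_c,out − T_c,in)
ṁ_c = 886.04 / [2.60 × (40.2 − -1.19)] = 8.2335 kg/s

ṁ_c = 8.23 kg/s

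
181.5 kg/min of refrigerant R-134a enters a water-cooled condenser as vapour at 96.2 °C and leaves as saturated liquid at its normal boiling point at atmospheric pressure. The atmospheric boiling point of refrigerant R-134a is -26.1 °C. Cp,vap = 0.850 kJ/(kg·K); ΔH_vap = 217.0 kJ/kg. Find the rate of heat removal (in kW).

Q_c = 971 kW

vapour 96.2→-26.1 °C: -103.96 kJ/kg
condensation at -26.1 °C: -217 kJ/kg
Δh = -103.96 + -217 = -320.96 kJ/kg
Q = ṁ·Δh = 181.5 kg/min × -320.96 kJ/kg = -58253 kJ/min
|Q| = 970.89 kW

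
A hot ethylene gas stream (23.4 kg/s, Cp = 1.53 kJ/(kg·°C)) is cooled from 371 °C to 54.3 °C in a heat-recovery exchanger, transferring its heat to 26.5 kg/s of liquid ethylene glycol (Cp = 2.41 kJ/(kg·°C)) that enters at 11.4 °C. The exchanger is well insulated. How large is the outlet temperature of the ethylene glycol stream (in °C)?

T_c,out = 189 °C

Heat released by hot stream: Q = 23.4 × 1.53 × (371 − 54.3) = 11338 kJ/s
Energy balance on cold side (adiabatic exchanger): Q = ṁ_c·Cp_c·(T_c,out − T_c,in)
T_c,out = 11.4 + 11338/(26.5 × 2.41) = 188.94 °C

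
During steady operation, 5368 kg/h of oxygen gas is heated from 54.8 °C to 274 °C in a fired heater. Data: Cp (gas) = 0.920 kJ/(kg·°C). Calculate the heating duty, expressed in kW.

Q = 301 kW

Q = ṁ·Cp·ΔT = 5368 × 0.920 × (274 − 54.8) = 1.0825e+06 kJ/h
Converting: 1.0825e+06 / 3600 s = 300.7 kW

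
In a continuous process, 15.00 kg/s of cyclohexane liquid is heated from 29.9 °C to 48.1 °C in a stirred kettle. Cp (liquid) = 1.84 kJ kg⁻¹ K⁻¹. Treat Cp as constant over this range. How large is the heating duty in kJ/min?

Q = ṁ·Cp·ΔT = 15.00 × 1.84 × (48.1 − 29.9) = 502.32 kJ/s
Heating duty = 30139 kJ/min

Q = 30100 kJ/min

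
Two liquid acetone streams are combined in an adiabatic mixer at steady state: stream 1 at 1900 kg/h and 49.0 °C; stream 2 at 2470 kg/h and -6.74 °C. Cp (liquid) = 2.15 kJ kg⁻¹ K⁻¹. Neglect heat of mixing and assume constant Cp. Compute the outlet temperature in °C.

No heat crosses the boundary, so H_out = H_in.
T_out = Σ ṁᵢCp,ᵢTᵢ / Σ ṁᵢCp,ᵢ
      = 164370 / 9395.5 = 17.495 °C

T_out = 17.5 °C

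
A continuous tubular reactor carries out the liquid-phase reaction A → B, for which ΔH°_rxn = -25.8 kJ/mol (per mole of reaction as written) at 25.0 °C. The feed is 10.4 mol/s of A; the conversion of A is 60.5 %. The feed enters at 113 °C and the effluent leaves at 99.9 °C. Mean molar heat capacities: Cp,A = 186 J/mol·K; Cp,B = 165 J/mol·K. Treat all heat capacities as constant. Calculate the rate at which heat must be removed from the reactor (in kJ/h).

Q_out = 711000 kJ/h

Extent of reaction ξ = 0.605 × 10.4 = 6.292 mol/s
Reaction term: ξ·ΔH°_rxn = 6.292 × -25.8 = -162.33 kJ/s
Sensible, feed 113→25 °C: -170.23 kJ/s
Outlet flows (mol/s): A 4.108, B 6.292
Sensible, products 25→99.9 °C: 134.99 kJ/s
Q = ΔH = -197.57 kJ/s = -197.57 kW
Heat removed = 711260 kJ/h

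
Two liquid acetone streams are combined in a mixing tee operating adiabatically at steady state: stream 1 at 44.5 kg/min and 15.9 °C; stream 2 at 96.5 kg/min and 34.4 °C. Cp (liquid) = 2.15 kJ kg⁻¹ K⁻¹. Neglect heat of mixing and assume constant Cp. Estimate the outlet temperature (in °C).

Energy balance with Q = 0: Σ ṁᵢCp,ᵢ(T_out − Tᵢ) = 0
Σ ṁᵢCp,ᵢTᵢ = 44.5×2.15×15.9 + 96.5×2.15×34.4 = 8658.4
Σ ṁᵢCp,ᵢ = 44.5×2.15 + 96.5×2.15 = 303.15
T_out = 8658.4 / 303.15 = 28.561 °C

T_out = 28.6 °C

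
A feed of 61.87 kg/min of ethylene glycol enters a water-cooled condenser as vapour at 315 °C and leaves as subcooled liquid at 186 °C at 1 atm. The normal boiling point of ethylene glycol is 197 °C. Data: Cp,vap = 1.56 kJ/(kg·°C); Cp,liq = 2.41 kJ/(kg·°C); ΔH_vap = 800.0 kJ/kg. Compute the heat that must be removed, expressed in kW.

Q_c = 1040 kW

vapour 315→197 °C: -184.08 kJ/kg
condensation at 197 °C: -800 kJ/kg
liquid 197→186 °C: -26.51 kJ/kg
Δh = -184.08 + -800 + -26.51 = -1010.6 kJ/kg
Q = ṁ·Δh = 61.87 kg/min × -1010.6 kJ/kg = -62525 kJ/min
|Q| = 1042.1 kW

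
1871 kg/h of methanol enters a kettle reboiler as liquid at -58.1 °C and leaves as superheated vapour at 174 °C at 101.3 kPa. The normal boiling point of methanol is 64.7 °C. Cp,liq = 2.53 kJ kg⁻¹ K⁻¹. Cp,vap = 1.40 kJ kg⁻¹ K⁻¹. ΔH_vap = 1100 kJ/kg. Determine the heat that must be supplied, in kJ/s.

liquid -58.1→64.7 °C: 310.68 kJ/kg
vaporisation at 64.7 °C: 1100 kJ/kg
vapour 64.7→174 °C: 153.02 kJ/kg
Δh = 310.68 + 1100 + 153.02 = 1563.7 kJ/kg
Q = ṁ·Δh = 1871 kg/h × 1563.7 kJ/kg = 2.9257e+06 kJ/h
|Q| = 812.69 kW

Q = 813 kJ/s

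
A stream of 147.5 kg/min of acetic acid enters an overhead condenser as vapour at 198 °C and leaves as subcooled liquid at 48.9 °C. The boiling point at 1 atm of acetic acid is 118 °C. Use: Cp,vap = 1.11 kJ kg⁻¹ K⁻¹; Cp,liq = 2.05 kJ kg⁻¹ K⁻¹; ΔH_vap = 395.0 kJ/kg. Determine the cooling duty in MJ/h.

vapour 198→118 °C: -88.8 kJ/kg
condensation at 118 °C: -395 kJ/kg
liquid 118→48.9 °C: -141.65 kJ/kg
Δh = -88.8 + -395 + -141.65 = -625.45 kJ/kg
Q = ṁ·Δh = 147.5 kg/min × -625.45 kJ/kg = -92255 kJ/min
|Q| = 1537.6 kW = 5535.3 MJ/h

Q_c = 5540 MJ/h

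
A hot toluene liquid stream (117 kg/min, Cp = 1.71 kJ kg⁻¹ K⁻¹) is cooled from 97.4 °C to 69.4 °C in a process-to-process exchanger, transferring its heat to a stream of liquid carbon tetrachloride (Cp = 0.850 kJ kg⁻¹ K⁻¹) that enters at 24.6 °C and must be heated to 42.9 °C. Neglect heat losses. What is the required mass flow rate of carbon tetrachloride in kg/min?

ṁ_c = 360 kg/min

Heat released by hot stream: Q = 117 × 1.71 × (97.4 − 69.4) = 5602 kJ/min
Energy balance on cold side (adiabatic exchanger): Q = ṁ_c·Cp_c·(T_c,out − T_c,in)
ṁ_c = 5602 / [0.850 × (42.9 − 24.6)] = 360.14 kg/min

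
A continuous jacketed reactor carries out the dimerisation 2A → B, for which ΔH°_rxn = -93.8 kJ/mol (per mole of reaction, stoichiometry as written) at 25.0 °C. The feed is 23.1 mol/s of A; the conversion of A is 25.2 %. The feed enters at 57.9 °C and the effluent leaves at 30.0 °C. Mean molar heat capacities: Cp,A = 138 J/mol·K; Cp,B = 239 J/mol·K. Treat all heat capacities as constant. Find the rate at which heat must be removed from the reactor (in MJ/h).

Extent of reaction ξ = 0.252 × 23.1 / 2 = 2.9106 mol/s
Reaction term: ξ·ΔH°_rxn = 2.9106 × -93.8 = -273.01 kJ/s
Sensible, feed 57.9→25 °C: -104.88 kJ/s
Outlet flows (mol/s): A 17.279, B 2.9106
Sensible, products 25→30.0 °C: 15.401 kJ/s
Q = ΔH = -362.49 kJ/s = -362.49 kW
Heat removed = 1305 MJ/h

Q_out = 1300 MJ/h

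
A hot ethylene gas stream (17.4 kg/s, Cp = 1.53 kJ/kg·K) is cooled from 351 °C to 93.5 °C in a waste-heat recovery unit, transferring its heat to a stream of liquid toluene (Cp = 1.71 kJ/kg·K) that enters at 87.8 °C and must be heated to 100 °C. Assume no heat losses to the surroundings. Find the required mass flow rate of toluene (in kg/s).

Heat released by hot stream: Q = 17.4 × 1.53 × (351 − 93.5) = 6855.2 kJ/s
Energy balance on cold side (adiabatic exchanger): Q = ṁ_c·Cp_c·(T_c,out − T_c,in)
ṁ_c = 6855.2 / [1.71 × (100 − 87.8)] = 328.6 kg/s

ṁ_c = 329 kg/s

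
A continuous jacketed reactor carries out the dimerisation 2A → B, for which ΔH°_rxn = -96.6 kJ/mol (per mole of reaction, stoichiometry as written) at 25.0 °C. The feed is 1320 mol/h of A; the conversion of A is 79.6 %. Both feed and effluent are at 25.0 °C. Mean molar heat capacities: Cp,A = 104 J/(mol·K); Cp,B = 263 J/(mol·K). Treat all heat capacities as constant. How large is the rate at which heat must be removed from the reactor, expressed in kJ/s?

Extent of reaction ξ = 0.796 × 1320 / 2 = 525.36 mol/h
Reaction term: ξ·ΔH°_rxn = 525.36 × -96.6 = -50750 kJ/h
Q = ΔH = -50750 kJ/h = -14.097 kW
Heat removed = 14.097 kJ/s

Q_out = 14.1 kJ/s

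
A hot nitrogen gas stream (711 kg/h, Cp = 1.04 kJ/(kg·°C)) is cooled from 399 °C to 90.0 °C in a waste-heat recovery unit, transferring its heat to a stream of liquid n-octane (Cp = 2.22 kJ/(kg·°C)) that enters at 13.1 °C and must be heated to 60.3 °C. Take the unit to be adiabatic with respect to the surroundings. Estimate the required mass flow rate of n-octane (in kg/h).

Heat released by hot stream: Q = 711 × 1.04 × (399 − 90.0) = 228490 kJ/h
Energy balance on cold side (adiabatic exchanger): Q = ṁ_c·Cp_c·(T_c,out − T_c,in)
ṁ_c = 228490 / [2.22 × (60.3 − 13.1)] = 2180.6 kg/h

ṁ_c = 2180 kg/h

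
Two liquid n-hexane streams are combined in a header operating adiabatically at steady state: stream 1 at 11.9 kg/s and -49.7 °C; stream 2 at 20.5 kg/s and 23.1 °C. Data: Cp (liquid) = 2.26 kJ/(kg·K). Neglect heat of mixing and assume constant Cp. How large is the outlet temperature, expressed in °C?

T_out = -3.64 °C

Energy balance with Q = 0: Σ ṁᵢCp,ᵢ(T_out − Tᵢ) = 0
Σ ṁᵢCp,ᵢTᵢ = 11.9×2.26×-49.7 + 20.5×2.26×23.1 = -266.41
Σ ṁᵢCp,ᵢ = 11.9×2.26 + 20.5×2.26 = 73.224
T_out = -266.41 / 73.224 = -3.6383 °C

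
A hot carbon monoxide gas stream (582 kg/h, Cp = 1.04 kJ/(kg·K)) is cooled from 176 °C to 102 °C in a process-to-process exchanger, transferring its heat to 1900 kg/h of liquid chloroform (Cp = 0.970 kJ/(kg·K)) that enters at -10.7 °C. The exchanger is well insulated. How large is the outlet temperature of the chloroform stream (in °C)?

Heat released by hot stream: Q = 582 × 1.04 × (176 − 102) = 44791 kJ/h
Energy balance on cold side (adiabatic exchanger): Q = ṁ_c·Cp_c·(T_c,out − T_c,in)
T_c,out = -10.7 + 44791/(1900 × 0.970) = 13.603 °C

T_c,out = 13.6 °C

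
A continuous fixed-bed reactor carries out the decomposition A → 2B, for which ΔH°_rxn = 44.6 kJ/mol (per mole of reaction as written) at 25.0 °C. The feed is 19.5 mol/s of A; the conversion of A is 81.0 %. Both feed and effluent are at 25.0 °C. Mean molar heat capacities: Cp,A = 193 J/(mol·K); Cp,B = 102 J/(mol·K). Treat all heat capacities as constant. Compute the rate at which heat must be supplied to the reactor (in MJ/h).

Extent of reaction ξ = 0.810 × 19.5 = 15.795 mol/s
Reaction term: ξ·ΔH°_rxn = 15.795 × 44.6 = 704.46 kJ/s
Q = ΔH = 704.46 kJ/s = 704.46 kW
Heat supplied = 2536 MJ/h

Q_in = 2540 MJ/h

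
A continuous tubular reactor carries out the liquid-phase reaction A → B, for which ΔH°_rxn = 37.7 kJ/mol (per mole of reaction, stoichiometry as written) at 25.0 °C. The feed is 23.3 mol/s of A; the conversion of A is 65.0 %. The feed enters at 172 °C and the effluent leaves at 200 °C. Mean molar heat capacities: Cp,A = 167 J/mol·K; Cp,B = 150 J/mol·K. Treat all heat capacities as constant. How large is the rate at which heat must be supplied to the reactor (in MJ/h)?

Q_in = 2290 MJ/h

Extent of reaction ξ = 0.650 × 23.3 = 15.145 mol/s
Reaction term: ξ·ΔH°_rxn = 15.145 × 37.7 = 570.97 kJ/s
Sensible, feed 172→25 °C: -571.99 kJ/s
Outlet flows (mol/s): A 8.155, B 15.145
Sensible, products 25→200 °C: 635.89 kJ/s
Q = ΔH = 634.86 kJ/s = 634.86 kW
Heat supplied = 2285.5 MJ/h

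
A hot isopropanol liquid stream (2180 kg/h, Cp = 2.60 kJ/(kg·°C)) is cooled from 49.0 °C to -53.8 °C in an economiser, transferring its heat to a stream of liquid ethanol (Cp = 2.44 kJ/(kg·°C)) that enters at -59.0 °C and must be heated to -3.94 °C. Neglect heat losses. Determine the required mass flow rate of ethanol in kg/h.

Heat released by hot stream: Q = 2180 × 2.60 × (49.0 − -53.8) = 582670 kJ/h
Energy balance on cold side (adiabatic exchanger): Q = ṁ_c·Cp_c·(T_c,out − T_c,in)
ṁ_c = 582670 / [2.44 × (-3.94 − -59.0)] = 4337.1 kg/h

ṁ_c = 4340 kg/h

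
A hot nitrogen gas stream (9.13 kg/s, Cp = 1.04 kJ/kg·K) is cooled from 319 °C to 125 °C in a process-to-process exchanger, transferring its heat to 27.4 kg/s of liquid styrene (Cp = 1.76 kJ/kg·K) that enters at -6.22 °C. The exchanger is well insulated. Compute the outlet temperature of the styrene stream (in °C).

T_c,out = 32.0 °C

Heat released by hot stream: Q = 9.13 × 1.04 × (319 − 125) = 1842.1 kJ/s
Energy balance on cold side (adiabatic exchanger): Q = ṁ_c·Cp_c·(T_c,out − T_c,in)
T_c,out = -6.22 + 1842.1/(27.4 × 1.76) = 31.978 °C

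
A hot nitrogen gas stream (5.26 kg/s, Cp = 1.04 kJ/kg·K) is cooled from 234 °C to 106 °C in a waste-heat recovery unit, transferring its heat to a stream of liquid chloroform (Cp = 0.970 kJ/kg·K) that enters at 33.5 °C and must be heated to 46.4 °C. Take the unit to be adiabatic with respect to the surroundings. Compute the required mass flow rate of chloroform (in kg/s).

Heat released by hot stream: Q = 5.26 × 1.04 × (234 − 106) = 700.21 kJ/s
Energy balance on cold side (adiabatic exchanger): Q = ṁ_c·Cp_c·(T_c,out − T_c,in)
ṁ_c = 700.21 / [0.970 × (46.4 − 33.5)] = 55.959 kg/s

ṁ_c = 56.0 kg/s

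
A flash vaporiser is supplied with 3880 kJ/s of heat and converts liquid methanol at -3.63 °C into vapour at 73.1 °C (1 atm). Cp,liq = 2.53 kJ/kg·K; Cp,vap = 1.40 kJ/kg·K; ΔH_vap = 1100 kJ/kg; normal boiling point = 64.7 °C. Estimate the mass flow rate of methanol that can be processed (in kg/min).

Δh = 2.53×(64.7−-3.63) + 1100 + 1.40×(73.1−64.7) = 1284.6 kJ/kg
Q = 3880 kJ/s = 3880 kJ/s = 232800 kJ/min
ṁ = Q/Δh = 232800 / 1284.6 = 181.22 kg/min

ṁ = 181 kg/min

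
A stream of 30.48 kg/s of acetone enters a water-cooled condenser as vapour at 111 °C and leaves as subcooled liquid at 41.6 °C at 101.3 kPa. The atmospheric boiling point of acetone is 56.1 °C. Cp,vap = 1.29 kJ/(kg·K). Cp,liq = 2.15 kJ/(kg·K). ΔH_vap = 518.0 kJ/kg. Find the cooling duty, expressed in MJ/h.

Q_c = 68000 MJ/h

vapour 111→56.1 °C: -70.821 kJ/kg
condensation at 56.1 °C: -518 kJ/kg
liquid 56.1→41.6 °C: -31.175 kJ/kg
Δh = -70.821 + -518 + -31.175 = -620 kJ/kg
Q = ṁ·Δh = 30.48 kg/s × -620 kJ/kg = -18897 kJ/s
|Q| = 18897 kW = 68031 MJ/h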